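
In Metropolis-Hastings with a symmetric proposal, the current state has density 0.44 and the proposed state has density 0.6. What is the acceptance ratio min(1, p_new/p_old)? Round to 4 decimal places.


Ratio = p_new / p_old = 0.6 / 0.44 = 1.3636
Acceptance = min(1, 1.3636) = 1.0

1.0


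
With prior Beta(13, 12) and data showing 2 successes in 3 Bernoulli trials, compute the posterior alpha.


Conjugate update: alpha_posterior = alpha_prior + k
= 13 + 2 = 15

15


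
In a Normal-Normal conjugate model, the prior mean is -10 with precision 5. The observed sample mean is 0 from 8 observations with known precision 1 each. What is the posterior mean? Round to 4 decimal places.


Posterior precision = tau0 + n*tau = 5 + 8*1 = 13
Posterior mean = (tau0*mu0 + n*tau*xbar) / posterior_precision
= (5*-10 + 8*1*0) / 13
= -50 / 13 = -3.8462

-3.8462


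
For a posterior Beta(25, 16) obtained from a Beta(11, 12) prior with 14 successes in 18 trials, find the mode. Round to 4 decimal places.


Mode = (alpha - 1) / (alpha + beta - 2)
= 24 / 39
= 0.6154

0.6154


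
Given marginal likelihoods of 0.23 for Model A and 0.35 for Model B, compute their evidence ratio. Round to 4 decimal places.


Ratio = ML(A) / ML(B) = 0.23/0.35
= 0.6571

0.6571


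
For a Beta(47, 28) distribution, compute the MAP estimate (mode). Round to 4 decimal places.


MAP = mode = (a-1)/(a+b-2)
= (47-1)/(47+28-2)
= 46/73 = 0.6301

0.6301


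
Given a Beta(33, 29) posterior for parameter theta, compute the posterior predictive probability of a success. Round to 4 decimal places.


For a Beta-Bernoulli model, the predictive probability is the mean:
P(success) = 33/(33+29) = 33/62 = 0.5323

0.5323


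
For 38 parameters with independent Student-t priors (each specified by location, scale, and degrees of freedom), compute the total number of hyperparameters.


A Student-t prior has 3 hyperparameters per parameter.
Total = 38 * 3 = 114

114


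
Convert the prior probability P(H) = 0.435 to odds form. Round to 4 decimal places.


P(not H) = 1 - 0.435 = 0.565
Odds = 0.435 / 0.565 = 0.7699

0.7699


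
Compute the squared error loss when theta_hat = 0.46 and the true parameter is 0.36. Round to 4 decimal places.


L = (theta_hat - theta_true)^2
= (0.46 - 0.36)^2
= 0.1^2 = 0.01

0.01


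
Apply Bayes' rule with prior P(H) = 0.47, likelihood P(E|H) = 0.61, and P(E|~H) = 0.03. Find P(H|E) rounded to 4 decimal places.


Step 1: Compute marginal P(E) = P(E|H)P(H) + P(E|~H)P(~H)
= 0.61*0.47 + 0.03*0.53 = 0.3026
Step 2: P(H|E) = P(E|H)P(H)/P(E) = 0.2867/0.3026
= 0.9475

0.9475


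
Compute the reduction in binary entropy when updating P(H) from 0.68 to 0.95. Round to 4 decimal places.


H_before = -p*log2(p) - (1-p)*log2(1-p) for p=0.68: 0.9044
H_after for p=0.95: 0.2864
Reduction = 0.9044 - 0.2864 = 0.618

0.618


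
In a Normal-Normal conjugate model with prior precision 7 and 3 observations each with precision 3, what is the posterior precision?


Posterior precision = prior precision + n * observation precision
= 7 + 3 * 3
= 7 + 9 = 16

16


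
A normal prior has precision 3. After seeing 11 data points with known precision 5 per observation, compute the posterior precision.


In the conjugate normal model, precisions add:
tau_posterior = tau_prior + n * tau_data
= 3 + 11*5 = 58

58


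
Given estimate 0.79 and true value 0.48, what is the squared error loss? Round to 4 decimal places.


Squared error = (estimate - true)^2
Difference = 0.31
Loss = 0.31^2 = 0.0961

0.0961


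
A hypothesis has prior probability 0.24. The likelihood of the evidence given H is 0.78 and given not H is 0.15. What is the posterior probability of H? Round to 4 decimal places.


Using Bayes' theorem:
P(E) = 0.24 * 0.78 + 0.76 * 0.15
P(E) = 0.3012
P(H|E) = (0.24 * 0.78) / 0.3012 = 0.6215

0.6215


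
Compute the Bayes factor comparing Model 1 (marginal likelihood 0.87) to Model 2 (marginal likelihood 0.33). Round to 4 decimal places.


BF12 = marginal likelihood of M1 / marginal likelihood of M2
= 0.87/0.33
= 2.6364

2.6364


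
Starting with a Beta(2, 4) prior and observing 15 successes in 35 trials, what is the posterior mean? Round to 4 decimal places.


Posterior parameters: alpha = 2 + 15 = 17
beta = 4 + 20 = 24
Posterior mean = alpha / (alpha + beta) = 17 / 41
= 0.4146

0.4146


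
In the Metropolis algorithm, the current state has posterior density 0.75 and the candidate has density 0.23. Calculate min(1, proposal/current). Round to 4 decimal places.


Ratio = 0.23/0.75 = 0.3067
Acceptance probability = min(1, 0.3067)
= 0.3067

0.3067


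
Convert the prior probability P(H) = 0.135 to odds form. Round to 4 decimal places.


P(not H) = 1 - 0.135 = 0.865
Odds = 0.135 / 0.865 = 0.1561

0.1561


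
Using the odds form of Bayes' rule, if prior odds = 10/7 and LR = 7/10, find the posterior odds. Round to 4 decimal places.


Bayes' rule in odds form: posterior odds = prior odds * LR
= (10 * 7) / (7 * 10)
= 70/70 = 1.0

1.0


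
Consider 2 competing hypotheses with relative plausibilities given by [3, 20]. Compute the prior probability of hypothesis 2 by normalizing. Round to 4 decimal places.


Sum of weights = 3 + 20 = 23
Normalized prior for H2 = 20 / 23
= 0.8696

0.8696


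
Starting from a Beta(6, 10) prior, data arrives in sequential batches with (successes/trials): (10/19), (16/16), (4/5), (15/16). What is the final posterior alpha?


In sequential Bayesian updating, we sum all successes.
Total successes = 45
Final alpha = 6 + 45 = 51

51


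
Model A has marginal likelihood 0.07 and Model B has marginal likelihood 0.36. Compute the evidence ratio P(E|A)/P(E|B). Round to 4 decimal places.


Evidence ratio = P(E|A) / P(E|B)
= 0.07 / 0.36
= 0.1944

0.1944


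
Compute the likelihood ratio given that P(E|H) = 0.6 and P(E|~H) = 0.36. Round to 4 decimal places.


LR = P(E|H) / P(E|~H)
= 0.6 / 0.36 = 1.6667

1.6667


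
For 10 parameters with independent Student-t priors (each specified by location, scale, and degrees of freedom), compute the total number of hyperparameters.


A Student-t prior has 3 hyperparameters per parameter.
Total = 10 * 3 = 30

30


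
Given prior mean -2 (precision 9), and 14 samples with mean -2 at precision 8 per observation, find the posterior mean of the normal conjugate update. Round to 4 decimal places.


The posterior mean is a precision-weighted average of prior and data.
Post. prec. = 9 + 112 = 121
Post. mean = (-18 + -224)/121 = -242/121 = -2.0

-2.0


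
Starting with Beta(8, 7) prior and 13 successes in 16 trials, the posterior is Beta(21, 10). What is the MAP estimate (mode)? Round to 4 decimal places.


The mode of Beta(a, b) when a > 1 and b > 1 is (a-1)/(a+b-2)
= (21 - 1) / (21 + 10 - 2)
= 20 / 29
= 0.6897

0.6897


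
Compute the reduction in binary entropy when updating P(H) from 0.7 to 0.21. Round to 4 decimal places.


H_before = -p*log2(p) - (1-p)*log2(1-p) for p=0.7: 0.8813
H_after for p=0.21: 0.7415
Reduction = 0.8813 - 0.7415 = 0.1398

0.1398


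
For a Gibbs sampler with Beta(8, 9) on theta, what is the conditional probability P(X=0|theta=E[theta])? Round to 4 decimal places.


E[theta] = 8/(8+9) = 0.4706
P(X=0|theta) = 1 - theta = 0.5294

0.5294


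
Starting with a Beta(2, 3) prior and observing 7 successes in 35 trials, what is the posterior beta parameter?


Posterior beta = prior beta + failures
Failures = 35 - 7 = 28
beta_post = 3 + 28 = 31

31


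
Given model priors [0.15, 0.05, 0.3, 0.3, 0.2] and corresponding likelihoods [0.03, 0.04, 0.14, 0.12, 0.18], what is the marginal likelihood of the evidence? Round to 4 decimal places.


P(E) = sum_i P(M_i) P(E|M_i)
= 0.0045 + 0.002 + 0.042 + 0.036 + 0.036
= 0.1205

0.1205


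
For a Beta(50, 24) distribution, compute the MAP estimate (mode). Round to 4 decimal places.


MAP = mode = (a-1)/(a+b-2)
= (50-1)/(50+24-2)
= 49/72 = 0.6806

0.6806


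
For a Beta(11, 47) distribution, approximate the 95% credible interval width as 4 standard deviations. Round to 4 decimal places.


Variance of Beta(a,b) = ab / ((a+b)^2 * (a+b+1))
= 11*47 / ((58)^2 * 59)
= 0.0026
SD = sqrt(0.0026) = 0.051
Width = 4 * SD = 0.2042

0.2042


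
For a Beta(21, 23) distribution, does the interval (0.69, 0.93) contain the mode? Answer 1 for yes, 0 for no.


Mode of Beta(a,b) = (a-1)/(a+b-2)
= (21-1)/(21+23-2) = 0.4762
Check: 0.69 <= 0.4762 <= 0.93?
Result: 0

0


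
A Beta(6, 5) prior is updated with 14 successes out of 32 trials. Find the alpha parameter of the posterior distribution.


In the Beta-Binomial conjugate update:
alpha_post = alpha_prior + successes
= 6 + 14
= 20

20


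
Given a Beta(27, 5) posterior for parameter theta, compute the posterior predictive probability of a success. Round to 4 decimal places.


For a Beta-Bernoulli model, the predictive probability is the mean:
P(success) = 27/(27+5) = 27/32 = 0.8438

0.8438


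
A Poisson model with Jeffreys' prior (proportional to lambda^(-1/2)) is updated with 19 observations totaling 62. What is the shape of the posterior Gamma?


Posterior = Gamma(0.5 + S, n)
= Gamma(0.5 + 62, 19)
Posterior shape = 0.5 + S = 0.5 + 62 = 62.5

62.5


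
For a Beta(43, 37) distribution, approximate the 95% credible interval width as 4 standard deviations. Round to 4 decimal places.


Variance of Beta(a,b) = ab / ((a+b)^2 * (a+b+1))
= 43*37 / ((80)^2 * 81)
= 0.0031
SD = sqrt(0.0031) = 0.0554
Width = 4 * SD = 0.2216

0.2216


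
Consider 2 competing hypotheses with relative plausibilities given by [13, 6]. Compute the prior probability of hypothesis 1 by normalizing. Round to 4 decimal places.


Sum of weights = 13 + 6 = 19
Normalized prior for H1 = 13 / 19
= 0.6842

0.6842


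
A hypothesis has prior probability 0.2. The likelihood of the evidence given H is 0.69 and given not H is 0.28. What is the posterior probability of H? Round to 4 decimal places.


Using Bayes' theorem:
P(E) = 0.2 * 0.69 + 0.8 * 0.28
P(E) = 0.362
P(H|E) = (0.2 * 0.69) / 0.362 = 0.3812

0.3812


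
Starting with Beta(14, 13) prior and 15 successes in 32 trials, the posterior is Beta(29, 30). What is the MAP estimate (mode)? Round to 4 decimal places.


The mode of Beta(a, b) when a > 1 and b > 1 is (a-1)/(a+b-2)
= (29 - 1) / (29 + 30 - 2)
= 28 / 57
= 0.4912

0.4912


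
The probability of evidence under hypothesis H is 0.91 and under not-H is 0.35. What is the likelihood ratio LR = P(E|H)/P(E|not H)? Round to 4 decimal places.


LR = 0.91 / 0.35
= 2.6

2.6


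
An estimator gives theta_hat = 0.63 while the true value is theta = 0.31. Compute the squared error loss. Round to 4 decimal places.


The squared error loss is (theta_hat - theta)^2
= (0.63 - 0.31)^2
= (0.32)^2 = 0.1024

0.1024


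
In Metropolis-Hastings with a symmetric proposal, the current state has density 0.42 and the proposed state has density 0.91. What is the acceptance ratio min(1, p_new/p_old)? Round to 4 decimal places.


Ratio = p_new / p_old = 0.91 / 0.42 = 2.1667
Acceptance = min(1, 2.1667) = 1.0

1.0


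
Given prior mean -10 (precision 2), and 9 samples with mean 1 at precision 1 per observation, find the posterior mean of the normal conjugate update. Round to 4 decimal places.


The posterior mean is a precision-weighted average of prior and data.
Post. prec. = 2 + 9 = 11
Post. mean = (-20 + 9)/11 = -11/11 = -1.0

-1.0


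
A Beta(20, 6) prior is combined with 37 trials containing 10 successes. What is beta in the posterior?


In conjugate updating:
beta_posterior = beta_prior + (n - k)
= 6 + (37 - 10)
= 6 + 27 = 33

33


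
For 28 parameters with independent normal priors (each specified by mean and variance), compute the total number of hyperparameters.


A normal prior has 2 hyperparameters per parameter.
Total = 28 * 2 = 56

56


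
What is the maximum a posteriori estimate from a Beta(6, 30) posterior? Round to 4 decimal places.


The MAP estimate equals the mode of the distribution.
Mode of Beta(a,b) = (a-1)/(a+b-2)
= 5/34
= 0.1471

0.1471


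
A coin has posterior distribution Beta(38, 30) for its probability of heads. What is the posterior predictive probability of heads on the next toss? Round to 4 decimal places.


Posterior predictive = E[theta] = alpha/(alpha+beta)
= 38/68
= 0.5588

0.5588


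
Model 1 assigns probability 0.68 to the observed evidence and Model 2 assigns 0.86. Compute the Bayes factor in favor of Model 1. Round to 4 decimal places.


BF = P(data|M1) / P(data|M2)
= 0.68 / 0.86 = 0.7907

0.7907


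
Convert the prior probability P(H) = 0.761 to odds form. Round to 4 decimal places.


P(not H) = 1 - 0.761 = 0.239
Odds = 0.761 / 0.239 = 3.1841

3.1841


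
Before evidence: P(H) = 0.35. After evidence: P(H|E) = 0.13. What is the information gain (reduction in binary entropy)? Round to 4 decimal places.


Prior entropy = 0.9341
Posterior entropy = 0.5574
Information gain = 0.9341 - 0.5574 = 0.3766

0.3766


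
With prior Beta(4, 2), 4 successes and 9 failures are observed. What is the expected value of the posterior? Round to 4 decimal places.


Posterior = Beta(8, 11)
E[theta] = alpha/(alpha+beta)
= 8/19 = 0.4211

0.4211


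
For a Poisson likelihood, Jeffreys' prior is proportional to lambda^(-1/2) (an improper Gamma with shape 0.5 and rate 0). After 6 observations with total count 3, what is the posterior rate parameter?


Jeffreys' prior for Poisson is proportional to lambda^(-1/2).
Posterior is Gamma(0.5 + S, 0 + n) = Gamma(0.5 + 3, 6).
Posterior rate = 0 + n = 6

6.0


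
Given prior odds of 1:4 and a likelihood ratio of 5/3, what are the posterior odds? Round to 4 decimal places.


Posterior odds = prior odds * LR
Prior odds = 1/4 = 0.25
LR = 5/3 = 1.6667
Posterior odds = 0.25 * 1.6667 = 0.4167

0.4167


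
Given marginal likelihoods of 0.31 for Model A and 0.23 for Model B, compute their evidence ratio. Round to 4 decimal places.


Ratio = ML(A) / ML(B) = 0.31/0.23
= 1.3478

1.3478


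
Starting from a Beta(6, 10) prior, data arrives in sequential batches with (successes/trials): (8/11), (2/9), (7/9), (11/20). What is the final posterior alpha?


In sequential Bayesian updating, we sum all successes.
Total successes = 28
Final alpha = 6 + 28 = 34

34


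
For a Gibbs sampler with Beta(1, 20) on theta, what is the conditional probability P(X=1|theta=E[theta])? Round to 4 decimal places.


E[theta] = 1/(1+20) = 0.0476
P(X=1|theta) = theta = 0.0476

0.0476


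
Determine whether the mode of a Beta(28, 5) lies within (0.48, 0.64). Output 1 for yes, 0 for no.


First find the mode: (a-1)/(a+b-2) = 0.871
Is 0.871 in (0.48, 0.64)? 0

0


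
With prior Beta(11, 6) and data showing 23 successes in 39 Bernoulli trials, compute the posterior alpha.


Conjugate update: alpha_posterior = alpha_prior + k
= 11 + 23 = 34

34


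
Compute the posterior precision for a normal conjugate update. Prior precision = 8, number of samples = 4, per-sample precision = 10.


tau_post = tau_0 + n * tau
= 8 + 4 * 10 = 48

48


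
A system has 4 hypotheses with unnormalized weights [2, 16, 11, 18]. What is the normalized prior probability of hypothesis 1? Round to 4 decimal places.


The normalized prior is the weight divided by the total.
Total weight = 47
P(H1) = 2 / 47 = 0.0426

0.0426


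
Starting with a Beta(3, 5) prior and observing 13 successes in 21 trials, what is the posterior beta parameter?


Posterior beta = prior beta + failures
Failures = 21 - 13 = 8
beta_post = 5 + 8 = 13

13


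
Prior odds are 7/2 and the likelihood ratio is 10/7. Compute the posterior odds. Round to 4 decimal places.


Posterior odds = prior odds * likelihood ratio
= (7/2) * (10/7)
= 70 / 14
= 5.0

5.0


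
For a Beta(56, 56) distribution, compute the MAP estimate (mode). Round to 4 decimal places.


MAP = mode = (a-1)/(a+b-2)
= (56-1)/(56+56-2)
= 55/110 = 0.5

0.5


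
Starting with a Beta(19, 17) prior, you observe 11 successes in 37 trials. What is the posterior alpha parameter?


For a Beta-Binomial conjugate model:
Posterior alpha = prior alpha + number of successes
= 19 + 11 = 30

30


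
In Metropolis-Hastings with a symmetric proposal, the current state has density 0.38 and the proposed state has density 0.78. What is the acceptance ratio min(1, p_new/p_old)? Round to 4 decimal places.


Ratio = p_new / p_old = 0.78 / 0.38 = 2.0526
Acceptance = min(1, 2.0526) = 1.0

1.0


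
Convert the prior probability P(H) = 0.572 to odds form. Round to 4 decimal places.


P(not H) = 1 - 0.572 = 0.428
Odds = 0.572 / 0.428 = 1.3364

1.3364


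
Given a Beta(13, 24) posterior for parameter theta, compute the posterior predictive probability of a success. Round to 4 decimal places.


For a Beta-Bernoulli model, the predictive probability is the mean:
P(success) = 13/(13+24) = 13/37 = 0.3514

0.3514


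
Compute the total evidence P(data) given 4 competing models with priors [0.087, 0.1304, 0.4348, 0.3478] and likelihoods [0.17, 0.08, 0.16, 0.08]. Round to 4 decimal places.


Marginal likelihood = sum P(model_i) * P(data|model_i)
Model 1: 0.087 * 0.17 = 0.0148
Model 2: 0.1304 * 0.08 = 0.0104
Model 3: 0.4348 * 0.16 = 0.0696
Model 4: 0.3478 * 0.08 = 0.0278
Total = 0.1226

0.1226


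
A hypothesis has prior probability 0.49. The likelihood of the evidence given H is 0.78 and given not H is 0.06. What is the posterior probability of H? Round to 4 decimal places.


Using Bayes' theorem:
P(E) = 0.49 * 0.78 + 0.51 * 0.06
P(E) = 0.4128
P(H|E) = (0.49 * 0.78) / 0.4128 = 0.9259

0.9259


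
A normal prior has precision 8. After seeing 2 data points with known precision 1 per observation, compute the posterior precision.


In the conjugate normal model, precisions add:
tau_posterior = tau_prior + n * tau_data
= 8 + 2*1 = 10

10


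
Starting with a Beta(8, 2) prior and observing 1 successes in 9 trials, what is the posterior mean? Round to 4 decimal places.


Posterior parameters: alpha = 8 + 1 = 9
beta = 2 + 8 = 10
Posterior mean = alpha / (alpha + beta) = 9 / 19
= 0.4737

0.4737


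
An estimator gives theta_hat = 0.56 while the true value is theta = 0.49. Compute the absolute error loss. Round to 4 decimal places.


The absolute error loss is |theta_hat - theta|
= |0.56 - 0.49|
= 0.07

0.07


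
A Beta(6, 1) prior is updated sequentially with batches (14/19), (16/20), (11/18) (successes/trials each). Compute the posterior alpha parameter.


Sequential conjugate updating is equivalent to a single batch update.
Total successes across all batches = 41
alpha_posterior = alpha_prior + total_successes = 6 + 41
= 47

47


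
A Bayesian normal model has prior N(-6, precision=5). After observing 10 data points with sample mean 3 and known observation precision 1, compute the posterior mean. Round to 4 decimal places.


Posterior mean = (prior_precision * prior_mean + n * data_precision * data_mean) / (prior_precision + n * data_precision)
Numerator = 5*-6 + 10*1*3 = 0
Denominator = 5 + 10*1 = 15
Posterior mean = 0.0

0.0


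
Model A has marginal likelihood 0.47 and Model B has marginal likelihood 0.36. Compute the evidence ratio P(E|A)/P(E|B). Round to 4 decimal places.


Evidence ratio = P(E|A) / P(E|B)
= 0.47 / 0.36
= 1.3056

1.3056


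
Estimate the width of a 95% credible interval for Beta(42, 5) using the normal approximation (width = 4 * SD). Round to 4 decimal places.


For Beta(a,b): Var = ab/((a+b)^2(a+b+1))
Var = 0.002, SD = 0.0445
Approximate 95% CI width = 4 * 0.0445 = 0.178

0.178


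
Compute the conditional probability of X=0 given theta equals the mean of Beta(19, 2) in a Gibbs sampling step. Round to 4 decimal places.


Mean of Beta(19, 2) = 0.9048
P(X=0 | theta=0.9048) = 0.0952

0.0952


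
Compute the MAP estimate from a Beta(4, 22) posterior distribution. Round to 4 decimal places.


MAP = mode of Beta distribution
= (alpha - 1)/(alpha + beta - 2)
= (4-1)/(4+22-2)
= 3/24 = 0.125

0.125


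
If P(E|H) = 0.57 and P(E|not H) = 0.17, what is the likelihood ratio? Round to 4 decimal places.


Likelihood ratio = P(E|H) / P(E|not H)
= 0.57 / 0.17
= 3.3529

3.3529


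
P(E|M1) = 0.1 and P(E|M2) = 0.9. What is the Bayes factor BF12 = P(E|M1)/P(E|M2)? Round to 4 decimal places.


Bayes factor BF12 = P(E|M1) / P(E|M2)
= 0.1 / 0.9
= 0.1111

0.1111


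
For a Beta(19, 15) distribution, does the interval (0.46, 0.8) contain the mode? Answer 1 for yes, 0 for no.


Mode of Beta(a,b) = (a-1)/(a+b-2)
= (19-1)/(19+15-2) = 0.5625
Check: 0.46 <= 0.5625 <= 0.8?
Result: 1

1


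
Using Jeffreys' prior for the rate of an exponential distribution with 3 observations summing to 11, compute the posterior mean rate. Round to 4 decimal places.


Jeffreys' prior leads to posterior Gamma(3, 11).
Mean = 3/11 = 0.2727

0.2727


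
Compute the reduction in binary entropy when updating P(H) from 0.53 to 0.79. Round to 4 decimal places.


H_before = -p*log2(p) - (1-p)*log2(1-p) for p=0.53: 0.9974
H_after for p=0.79: 0.7415
Reduction = 0.9974 - 0.7415 = 0.2559

0.2559


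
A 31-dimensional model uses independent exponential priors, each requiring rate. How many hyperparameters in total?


Per parameter: 1 (rate).
Total = 31 * 1 = 31

31


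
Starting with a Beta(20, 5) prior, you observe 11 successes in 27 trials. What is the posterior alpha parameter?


For a Beta-Binomial conjugate model:
Posterior alpha = prior alpha + number of successes
= 20 + 11 = 31

31


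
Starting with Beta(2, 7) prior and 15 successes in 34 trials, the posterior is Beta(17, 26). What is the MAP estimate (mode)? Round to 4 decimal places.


The mode of Beta(a, b) when a > 1 and b > 1 is (a-1)/(a+b-2)
= (17 - 1) / (17 + 26 - 2)
= 16 / 41
= 0.3902

0.3902


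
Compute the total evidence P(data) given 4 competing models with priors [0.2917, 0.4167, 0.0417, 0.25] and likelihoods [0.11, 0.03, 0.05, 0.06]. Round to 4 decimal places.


Marginal likelihood = sum P(model_i) * P(data|model_i)
Model 1: 0.2917 * 0.11 = 0.0321
Model 2: 0.4167 * 0.03 = 0.0125
Model 3: 0.0417 * 0.05 = 0.0021
Model 4: 0.25 * 0.06 = 0.015
Total = 0.0617

0.0617


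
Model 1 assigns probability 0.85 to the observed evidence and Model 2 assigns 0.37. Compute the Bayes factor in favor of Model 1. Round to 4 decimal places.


BF = P(data|M1) / P(data|M2)
= 0.85 / 0.37 = 2.2973

2.2973


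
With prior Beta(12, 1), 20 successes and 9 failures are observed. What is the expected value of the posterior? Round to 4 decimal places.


Posterior = Beta(32, 10)
E[theta] = alpha/(alpha+beta)
= 32/42 = 0.7619

0.7619


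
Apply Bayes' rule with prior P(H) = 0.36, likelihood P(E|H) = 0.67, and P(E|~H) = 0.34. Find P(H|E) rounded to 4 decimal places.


Step 1: Compute marginal P(E) = P(E|H)P(H) + P(E|~H)P(~H)
= 0.67*0.36 + 0.34*0.64 = 0.4588
Step 2: P(H|E) = P(E|H)P(H)/P(E) = 0.2412/0.4588
= 0.5257

0.5257


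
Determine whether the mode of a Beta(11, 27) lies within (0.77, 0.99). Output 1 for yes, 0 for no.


First find the mode: (a-1)/(a+b-2) = 0.2778
Is 0.2778 in (0.77, 0.99)? 0

0


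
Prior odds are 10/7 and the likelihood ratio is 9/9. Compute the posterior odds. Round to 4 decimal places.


Posterior odds = prior odds * likelihood ratio
= (10/7) * (9/9)
= 90 / 63
= 1.4286

1.4286


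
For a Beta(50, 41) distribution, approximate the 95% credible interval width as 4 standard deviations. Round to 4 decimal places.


Variance of Beta(a,b) = ab / ((a+b)^2 * (a+b+1))
= 50*41 / ((91)^2 * 92)
= 0.0027
SD = sqrt(0.0027) = 0.0519
Width = 4 * SD = 0.2075

0.2075


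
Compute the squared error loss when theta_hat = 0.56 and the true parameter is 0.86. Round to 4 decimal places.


L = (theta_hat - theta_true)^2
= (0.56 - 0.86)^2
= -0.3^2 = 0.09

0.09


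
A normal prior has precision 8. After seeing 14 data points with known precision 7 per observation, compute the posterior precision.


In the conjugate normal model, precisions add:
tau_posterior = tau_prior + n * tau_data
= 8 + 14*7 = 106

106


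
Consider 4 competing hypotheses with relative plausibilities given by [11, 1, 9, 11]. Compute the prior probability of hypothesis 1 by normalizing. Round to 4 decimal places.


Sum of weights = 11 + 1 + 9 + 11 = 32
Normalized prior for H1 = 11 / 32
= 0.3438

0.3438


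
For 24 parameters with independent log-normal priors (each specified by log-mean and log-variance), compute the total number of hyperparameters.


A log-normal prior has 2 hyperparameters per parameter.
Total = 24 * 2 = 48

48


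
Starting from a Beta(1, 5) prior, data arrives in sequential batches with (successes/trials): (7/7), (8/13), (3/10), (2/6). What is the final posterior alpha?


In sequential Bayesian updating, we sum all successes.
Total successes = 20
Final alpha = 1 + 20 = 21

21


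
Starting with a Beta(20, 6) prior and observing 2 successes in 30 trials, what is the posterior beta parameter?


Posterior beta = prior beta + failures
Failures = 30 - 2 = 28
beta_post = 6 + 28 = 34

34


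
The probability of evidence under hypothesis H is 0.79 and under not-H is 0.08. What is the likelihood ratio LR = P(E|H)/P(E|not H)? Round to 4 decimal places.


LR = 0.79 / 0.08
= 9.875

9.875


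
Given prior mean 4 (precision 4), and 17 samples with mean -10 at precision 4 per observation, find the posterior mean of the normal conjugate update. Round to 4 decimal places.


The posterior mean is a precision-weighted average of prior and data.
Post. prec. = 4 + 68 = 72
Post. mean = (16 + -680)/72 = -664/72 = -9.2222

-9.2222


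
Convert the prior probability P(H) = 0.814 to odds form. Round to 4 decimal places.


P(not H) = 1 - 0.814 = 0.186
Odds = 0.814 / 0.186 = 4.3763

4.3763


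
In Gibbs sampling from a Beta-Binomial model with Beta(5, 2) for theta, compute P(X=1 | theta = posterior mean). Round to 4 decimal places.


Posterior mean = alpha/(alpha+beta) = 5/7 = 0.7143
P(X=1|theta=mean) = theta = 0.7143

0.7143


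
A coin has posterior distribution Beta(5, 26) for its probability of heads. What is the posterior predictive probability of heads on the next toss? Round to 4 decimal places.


Posterior predictive = E[theta] = alpha/(alpha+beta)
= 5/31
= 0.1613

0.1613


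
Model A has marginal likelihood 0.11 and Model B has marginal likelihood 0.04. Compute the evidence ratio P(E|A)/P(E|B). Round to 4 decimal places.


Evidence ratio = P(E|A) / P(E|B)
= 0.11 / 0.04
= 2.75

2.75


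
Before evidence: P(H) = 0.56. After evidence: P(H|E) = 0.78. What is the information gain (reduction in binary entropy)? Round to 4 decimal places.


Prior entropy = 0.9896
Posterior entropy = 0.7602
Information gain = 0.9896 - 0.7602 = 0.2294

0.2294


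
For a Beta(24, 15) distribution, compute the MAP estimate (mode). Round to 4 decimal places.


MAP = mode = (a-1)/(a+b-2)
= (24-1)/(24+15-2)
= 23/37 = 0.6216

0.6216


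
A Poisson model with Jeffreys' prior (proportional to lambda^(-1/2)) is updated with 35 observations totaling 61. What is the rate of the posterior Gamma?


Posterior = Gamma(0.5 + S, n)
= Gamma(0.5 + 61, 35)
Posterior rate = 0 + n = 35

35.0


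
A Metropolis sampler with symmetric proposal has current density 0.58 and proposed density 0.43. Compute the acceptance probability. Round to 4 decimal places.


For symmetric proposals, acceptance = min(1, pi(x*)/pi(x))
= min(1, 0.43/0.58)
= min(1, 0.7414) = 0.7414

0.7414


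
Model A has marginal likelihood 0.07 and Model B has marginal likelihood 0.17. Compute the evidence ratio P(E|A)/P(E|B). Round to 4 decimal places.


Evidence ratio = P(E|A) / P(E|B)
= 0.07 / 0.17
= 0.4118

0.4118


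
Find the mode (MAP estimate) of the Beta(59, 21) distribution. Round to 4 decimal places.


For Beta(a,b) with a,b > 1:
Mode = (a-1)/(a+b-2) = (59-1)/(80-2)
= 58/78 = 0.7436

0.7436


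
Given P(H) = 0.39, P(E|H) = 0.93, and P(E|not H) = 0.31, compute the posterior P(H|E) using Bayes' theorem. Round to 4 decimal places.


By Bayes' theorem: P(H|E) = P(E|H)*P(H) / P(E)
P(E) = P(E|H)*P(H) + P(E|not H)*P(not H)
P(E) = 0.93*0.39 + 0.31*0.61 = 0.5518
P(H|E) = 0.93*0.39 / 0.5518 = 0.6573

0.6573


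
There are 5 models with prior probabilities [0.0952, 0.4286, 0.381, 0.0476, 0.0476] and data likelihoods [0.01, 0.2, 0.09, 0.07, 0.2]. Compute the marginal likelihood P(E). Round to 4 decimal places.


P(E) = sum over models of P(M_i) * P(E|M_i)
= 0.0952*0.01 + 0.4286*0.2 + 0.381*0.09 + 0.0476*0.07 + 0.0476*0.2
= 0.1338

0.1338


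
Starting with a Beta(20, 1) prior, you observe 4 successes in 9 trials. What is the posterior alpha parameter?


For a Beta-Binomial conjugate model:
Posterior alpha = prior alpha + number of successes
= 20 + 4 = 24

24


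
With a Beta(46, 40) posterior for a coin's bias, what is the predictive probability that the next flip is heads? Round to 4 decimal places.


The predictive probability equals the posterior mean.
P(next = heads) = alpha / (alpha + beta)
= 46 / 86 = 0.5349

0.5349


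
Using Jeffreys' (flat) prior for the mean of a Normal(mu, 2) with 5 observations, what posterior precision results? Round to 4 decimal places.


Flat prior means prior precision is 0.
Posterior precision = n / sigma^2 = 5/2 = 2.5

2.5


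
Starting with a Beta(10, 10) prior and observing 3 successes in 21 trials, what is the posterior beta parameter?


Posterior beta = prior beta + failures
Failures = 21 - 3 = 18
beta_post = 10 + 18 = 28

28


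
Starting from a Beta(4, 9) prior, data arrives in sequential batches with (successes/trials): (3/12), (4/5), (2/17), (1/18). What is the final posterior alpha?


In sequential Bayesian updating, we sum all successes.
Total successes = 10
Final alpha = 4 + 10 = 14

14


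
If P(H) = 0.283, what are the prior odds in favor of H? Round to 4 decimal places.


Prior odds = P(H) / (1 - P(H))
= 0.283 / 0.717
= 0.3947

0.3947


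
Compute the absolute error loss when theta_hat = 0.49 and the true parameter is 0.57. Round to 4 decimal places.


L = |theta_hat - theta_true|
= |0.49 - 0.57| = 0.08

0.08


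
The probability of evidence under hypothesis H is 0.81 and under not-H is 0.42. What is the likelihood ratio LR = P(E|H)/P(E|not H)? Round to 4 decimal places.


LR = 0.81 / 0.42
= 1.9286

1.9286


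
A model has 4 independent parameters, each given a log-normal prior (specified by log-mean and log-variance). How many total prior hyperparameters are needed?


Each log-normal prior needs 2 hyperparameters (log-mean and log-variance).
Total = 2 * 4 = 8

8


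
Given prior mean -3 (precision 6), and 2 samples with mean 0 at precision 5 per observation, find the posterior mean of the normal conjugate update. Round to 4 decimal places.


The posterior mean is a precision-weighted average of prior and data.
Post. prec. = 6 + 10 = 16
Post. mean = (-18 + 0)/16 = -18/16 = -1.125

-1.125


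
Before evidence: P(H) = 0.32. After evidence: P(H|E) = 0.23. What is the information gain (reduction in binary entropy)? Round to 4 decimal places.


Prior entropy = 0.9044
Posterior entropy = 0.778
Information gain = 0.9044 - 0.778 = 0.1264

0.1264


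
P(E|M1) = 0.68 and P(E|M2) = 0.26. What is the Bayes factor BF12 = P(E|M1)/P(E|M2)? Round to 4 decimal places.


Bayes factor BF12 = P(E|M1) / P(E|M2)
= 0.68 / 0.26
= 2.6154

2.6154


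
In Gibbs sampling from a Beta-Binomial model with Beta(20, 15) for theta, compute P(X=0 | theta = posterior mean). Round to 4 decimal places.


Posterior mean = alpha/(alpha+beta) = 20/35 = 0.5714
P(X=0|theta=mean) = 1 - theta = 0.4286

0.4286


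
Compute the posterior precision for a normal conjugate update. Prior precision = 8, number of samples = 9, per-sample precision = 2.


tau_post = tau_0 + n * tau
= 8 + 9 * 2 = 26

26


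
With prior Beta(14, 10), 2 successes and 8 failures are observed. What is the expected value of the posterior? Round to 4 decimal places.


Posterior = Beta(16, 18)
E[theta] = alpha/(alpha+beta)
= 16/34 = 0.4706

0.4706


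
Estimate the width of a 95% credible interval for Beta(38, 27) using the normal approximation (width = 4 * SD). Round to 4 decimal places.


For Beta(a,b): Var = ab/((a+b)^2(a+b+1))
Var = 0.0037, SD = 0.0607
Approximate 95% CI width = 4 * 0.0607 = 0.2426

0.2426


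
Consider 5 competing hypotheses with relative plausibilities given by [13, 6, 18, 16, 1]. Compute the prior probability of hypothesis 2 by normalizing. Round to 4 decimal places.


Sum of weights = 13 + 6 + 18 + 16 + 1 = 54
Normalized prior for H2 = 6 / 54
= 0.1111

0.1111


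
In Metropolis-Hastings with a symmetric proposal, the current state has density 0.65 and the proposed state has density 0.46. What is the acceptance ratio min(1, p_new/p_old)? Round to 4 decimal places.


Ratio = p_new / p_old = 0.46 / 0.65 = 0.7077
Acceptance = min(1, 0.7077) = 0.7077

0.7077


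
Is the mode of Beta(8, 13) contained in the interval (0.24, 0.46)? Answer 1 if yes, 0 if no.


Mode = (a-1)/(a+b-2) = 7/19 = 0.3684
Interval: (0.24, 0.46)
Contains mode? 1

1


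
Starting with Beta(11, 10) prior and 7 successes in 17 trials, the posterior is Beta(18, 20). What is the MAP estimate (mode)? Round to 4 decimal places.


The mode of Beta(a, b) when a > 1 and b > 1 is (a-1)/(a+b-2)
= (18 - 1) / (18 + 20 - 2)
= 17 / 36
= 0.4722

0.4722


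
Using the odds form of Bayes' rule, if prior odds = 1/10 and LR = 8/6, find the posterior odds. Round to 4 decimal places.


Bayes' rule in odds form: posterior odds = prior odds * LR
= (1 * 8) / (10 * 6)
= 8/60 = 0.1333

0.1333


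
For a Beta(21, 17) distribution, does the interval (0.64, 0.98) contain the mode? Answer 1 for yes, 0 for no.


Mode of Beta(a,b) = (a-1)/(a+b-2)
= (21-1)/(21+17-2) = 0.5556
Check: 0.64 <= 0.5556 <= 0.98?
Result: 0

0


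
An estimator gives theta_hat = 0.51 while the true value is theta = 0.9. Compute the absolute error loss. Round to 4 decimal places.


The absolute error loss is |theta_hat - theta|
= |0.51 - 0.9|
= 0.39

0.39


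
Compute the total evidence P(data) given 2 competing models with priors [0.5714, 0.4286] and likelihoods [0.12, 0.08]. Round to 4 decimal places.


Marginal likelihood = sum P(model_i) * P(data|model_i)
Model 1: 0.5714 * 0.12 = 0.0686
Model 2: 0.4286 * 0.08 = 0.0343
Total = 0.1029

0.1029


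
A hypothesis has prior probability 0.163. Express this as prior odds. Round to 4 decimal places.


Odds = P(H) / P(not H) = 0.163 / 0.837
= 0.1947

0.1947


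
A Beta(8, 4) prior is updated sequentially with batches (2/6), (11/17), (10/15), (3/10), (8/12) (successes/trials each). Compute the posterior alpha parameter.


Sequential conjugate updating is equivalent to a single batch update.
Total successes across all batches = 34
alpha_posterior = alpha_prior + total_successes = 8 + 34
= 42

42


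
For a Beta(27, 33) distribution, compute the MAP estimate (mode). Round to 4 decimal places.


MAP = mode = (a-1)/(a+b-2)
= (27-1)/(27+33-2)
= 26/58 = 0.4483

0.4483


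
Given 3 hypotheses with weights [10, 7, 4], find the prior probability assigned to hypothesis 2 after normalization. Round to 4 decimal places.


To normalize, divide each weight by the sum of all weights.
Sum = 21
Prior(H2) = 7/21 = 0.3333

0.3333


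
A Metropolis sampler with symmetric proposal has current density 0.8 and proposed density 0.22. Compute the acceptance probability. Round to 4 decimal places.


For symmetric proposals, acceptance = min(1, pi(x*)/pi(x))
= min(1, 0.22/0.8)
= min(1, 0.275) = 0.275

0.275


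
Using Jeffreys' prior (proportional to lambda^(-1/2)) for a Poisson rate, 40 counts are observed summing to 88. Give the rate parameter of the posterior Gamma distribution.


Conjugate update: Gamma(prior_shape + S, prior_rate + n).
Prior shape = 0.5, prior rate = 0.
Posterior rate = 0 + n = 40

40.0


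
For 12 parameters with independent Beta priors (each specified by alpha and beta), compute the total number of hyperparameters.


A Beta prior has 2 hyperparameters per parameter.
Total = 12 * 2 = 24

24


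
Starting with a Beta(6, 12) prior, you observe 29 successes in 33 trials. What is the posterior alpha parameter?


For a Beta-Binomial conjugate model:
Posterior alpha = prior alpha + number of successes
= 6 + 29 = 35

35


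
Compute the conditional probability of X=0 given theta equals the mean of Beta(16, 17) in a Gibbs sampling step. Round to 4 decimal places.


Mean of Beta(16, 17) = 0.4848
P(X=0 | theta=0.4848) = 0.5152

0.5152


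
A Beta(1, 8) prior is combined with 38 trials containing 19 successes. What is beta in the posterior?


In conjugate updating:
beta_posterior = beta_prior + (n - k)
= 8 + (38 - 19)
= 8 + 19 = 27

27


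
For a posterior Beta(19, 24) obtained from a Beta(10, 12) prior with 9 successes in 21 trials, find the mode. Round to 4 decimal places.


Mode = (alpha - 1) / (alpha + beta - 2)
= 18 / 41
= 0.439

0.439


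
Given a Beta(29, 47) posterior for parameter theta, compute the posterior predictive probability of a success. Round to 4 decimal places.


For a Beta-Bernoulli model, the predictive probability is the mean:
P(success) = 29/(29+47) = 29/76 = 0.3816

0.3816


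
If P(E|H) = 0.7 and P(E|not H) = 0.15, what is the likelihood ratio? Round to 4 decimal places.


Likelihood ratio = P(E|H) / P(E|not H)
= 0.7 / 0.15
= 4.6667

4.6667


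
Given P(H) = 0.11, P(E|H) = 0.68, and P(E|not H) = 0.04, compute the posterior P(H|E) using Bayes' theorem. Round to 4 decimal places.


By Bayes' theorem: P(H|E) = P(E|H)*P(H) / P(E)
P(E) = P(E|H)*P(H) + P(E|not H)*P(not H)
P(E) = 0.68*0.11 + 0.04*0.89 = 0.1104
P(H|E) = 0.68*0.11 / 0.1104 = 0.6775

0.6775


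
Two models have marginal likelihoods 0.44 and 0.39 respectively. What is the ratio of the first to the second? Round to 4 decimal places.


Evidence ratio = 0.44 / 0.39
= 1.1282

1.1282


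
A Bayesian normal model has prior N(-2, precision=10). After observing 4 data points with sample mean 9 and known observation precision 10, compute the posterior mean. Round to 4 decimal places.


Posterior mean = (prior_precision * prior_mean + n * data_precision * data_mean) / (prior_precision + n * data_precision)
Numerator = 10*-2 + 4*10*9 = 340
Denominator = 10 + 4*10 = 50
Posterior mean = 6.8

6.8


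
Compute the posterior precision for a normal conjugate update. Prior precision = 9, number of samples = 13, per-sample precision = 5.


tau_post = tau_0 + n * tau
= 9 + 13 * 5 = 74

74


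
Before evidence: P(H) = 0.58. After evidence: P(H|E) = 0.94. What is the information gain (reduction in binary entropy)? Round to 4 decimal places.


Prior entropy = 0.9815
Posterior entropy = 0.3274
Information gain = 0.9815 - 0.3274 = 0.654

0.654


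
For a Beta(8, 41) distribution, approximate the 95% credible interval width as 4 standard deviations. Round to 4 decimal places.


Variance of Beta(a,b) = ab / ((a+b)^2 * (a+b+1))
= 8*41 / ((49)^2 * 50)
= 0.0027
SD = sqrt(0.0027) = 0.0523
Width = 4 * SD = 0.2091

0.2091


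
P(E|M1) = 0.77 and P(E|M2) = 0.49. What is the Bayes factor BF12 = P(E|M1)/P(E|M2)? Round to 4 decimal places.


Bayes factor BF12 = P(E|M1) / P(E|M2)
= 0.77 / 0.49
= 1.5714

1.5714


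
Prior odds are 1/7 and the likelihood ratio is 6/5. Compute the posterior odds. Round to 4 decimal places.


Posterior odds = prior odds * likelihood ratio
= (1/7) * (6/5)
= 6 / 35
= 0.1714

0.1714


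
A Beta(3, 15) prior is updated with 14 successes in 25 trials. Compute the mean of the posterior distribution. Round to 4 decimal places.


After update: Beta(17, 26)
Mean = 17 / (17 + 26) = 17 / 43
= 0.3953

0.3953
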